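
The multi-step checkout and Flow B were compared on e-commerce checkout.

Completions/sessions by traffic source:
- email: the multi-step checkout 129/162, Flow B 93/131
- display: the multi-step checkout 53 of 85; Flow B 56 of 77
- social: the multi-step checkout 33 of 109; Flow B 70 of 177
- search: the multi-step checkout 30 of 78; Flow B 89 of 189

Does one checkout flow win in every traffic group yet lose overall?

No

Email: the multi-step checkout 129/162 = 79.6%, Flow B 93/131 = 71.0% → the multi-step checkout
Display: the multi-step checkout 53/85 = 62.4%, Flow B 56/77 = 72.7% → Flow B
Social: the multi-step checkout 33/109 = 30.3%, Flow B 70/177 = 39.5% → Flow B
Search: the multi-step checkout 30/78 = 38.5%, Flow B 89/189 = 47.1% → Flow B
Overall: the multi-step checkout 245/434 = 56.5%, Flow B 308/574 = 53.7% → the multi-step checkout
Neither sweeps: the multi-step checkout wins 1 of 4 groups, Flow B wins 3. The multi-step checkout wins overall but not every group — no Simpson reversal.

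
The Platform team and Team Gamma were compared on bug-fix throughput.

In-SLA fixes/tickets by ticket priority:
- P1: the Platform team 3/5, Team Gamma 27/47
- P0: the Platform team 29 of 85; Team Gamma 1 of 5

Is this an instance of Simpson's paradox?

P1: the Platform team 3/5 = 60.0%, Team Gamma 27/47 = 57.4% → the Platform team
P0: the Platform team 29/85 = 34.1%, Team Gamma 1/5 = 20.0% → the Platform team
Overall: the Platform team 32/90 = 35.6%, Team Gamma 28/52 = 53.8% → Team Gamma
The Platform team wins each ticket group but Team Gamma wins overall — the comparison reverses. The Platform team's tickets skew toward P0, which has a lower base rate.

Yes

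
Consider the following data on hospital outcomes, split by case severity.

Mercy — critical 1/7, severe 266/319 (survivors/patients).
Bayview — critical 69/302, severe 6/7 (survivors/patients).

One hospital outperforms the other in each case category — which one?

Critical: Mercy 1/7 = 14.3%, Bayview 69/302 = 22.8% → Bayview
Severe: Mercy 266/319 = 83.4%, Bayview 6/7 = 85.7% → Bayview
Bayview has the higher rate in both groups.

Bayview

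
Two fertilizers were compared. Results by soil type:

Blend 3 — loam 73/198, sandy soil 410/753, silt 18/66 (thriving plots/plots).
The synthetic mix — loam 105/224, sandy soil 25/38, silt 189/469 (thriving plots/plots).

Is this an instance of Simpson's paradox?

Loam: Blend 3 73/198 = 36.9%, the synthetic mix 105/224 = 46.9% → the synthetic mix
Sandy soil: Blend 3 410/753 = 54.4%, the synthetic mix 25/38 = 65.8% → the synthetic mix
Silt: Blend 3 18/66 = 27.3%, the synthetic mix 189/469 = 40.3% → the synthetic mix
Overall: Blend 3 501/1017 = 49.3%, the synthetic mix 319/731 = 43.6% → Blend 3
The synthetic mix wins each soil group but Blend 3 wins overall — the comparison reverses. The synthetic mix's plots skew toward silt, which has a lower base rate.

Yes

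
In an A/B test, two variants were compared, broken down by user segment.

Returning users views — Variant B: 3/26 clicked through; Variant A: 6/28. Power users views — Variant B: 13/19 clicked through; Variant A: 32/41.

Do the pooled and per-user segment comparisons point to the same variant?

Returning users: Variant B 3/26 = 11.5%, Variant A 6/28 = 21.4% → Variant A
Power users: Variant B 13/19 = 68.4%, Variant A 32/41 = 78.0% → Variant A
Overall: Variant B 16/45 = 35.6%, Variant A 38/69 = 55.1% → Variant A
Variant A wins overall and in every user group — no reversal.

Yes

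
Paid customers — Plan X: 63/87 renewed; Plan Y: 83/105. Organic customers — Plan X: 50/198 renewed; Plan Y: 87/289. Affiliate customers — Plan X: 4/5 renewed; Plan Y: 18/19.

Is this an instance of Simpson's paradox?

Paid: Plan X 63/87 = 72.4%, Plan Y 83/105 = 79.0% → Plan Y
Organic: Plan X 50/198 = 25.3%, Plan Y 87/289 = 30.1% → Plan Y
Affiliate: Plan X 4/5 = 80.0%, Plan Y 18/19 = 94.7% → Plan Y
Overall: Plan X 117/290 = 40.3%, Plan Y 188/413 = 45.5% → Plan Y
Plan Y wins overall and in every signup group — no reversal.

No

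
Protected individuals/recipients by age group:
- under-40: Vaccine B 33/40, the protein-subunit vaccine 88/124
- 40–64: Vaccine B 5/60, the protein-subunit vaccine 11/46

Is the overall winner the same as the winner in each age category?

No

Under-40: Vaccine B 33/40 = 82.5%, the protein-subunit vaccine 88/124 = 71.0% → Vaccine B
40–64: Vaccine B 5/60 = 8.3%, the protein-subunit vaccine 11/46 = 23.9% → the protein-subunit vaccine
Overall: Vaccine B 38/100 = 38.0%, the protein-subunit vaccine 99/170 = 58.2% → the protein-subunit vaccine
Neither sweeps: Vaccine B wins 1 of 2 groups, the protein-subunit vaccine wins 1. The protein-subunit vaccine wins overall but not every group — no Simpson reversal.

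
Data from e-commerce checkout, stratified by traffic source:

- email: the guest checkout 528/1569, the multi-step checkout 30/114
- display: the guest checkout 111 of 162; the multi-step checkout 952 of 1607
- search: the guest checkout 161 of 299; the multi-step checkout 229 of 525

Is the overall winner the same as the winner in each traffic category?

Email: the guest checkout 528/1569 = 33.7%, the multi-step checkout 30/114 = 26.3% → the guest checkout
Display: the guest checkout 111/162 = 68.5%, the multi-step checkout 952/1607 = 59.2% → the guest checkout
Search: the guest checkout 161/299 = 53.8%, the multi-step checkout 229/525 = 43.6% → the guest checkout
Overall: the guest checkout 800/2030 = 39.4%, the multi-step checkout 1211/2246 = 53.9% → the multi-step checkout
The guest checkout wins each traffic group but the multi-step checkout wins overall — the comparison reverses. The guest checkout's sessions skew toward email, which has a lower base rate.

No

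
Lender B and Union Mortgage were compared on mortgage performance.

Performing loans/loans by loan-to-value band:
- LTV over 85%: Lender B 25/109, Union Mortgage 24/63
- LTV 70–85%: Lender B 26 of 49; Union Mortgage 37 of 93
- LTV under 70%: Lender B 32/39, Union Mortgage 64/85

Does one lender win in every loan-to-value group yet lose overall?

LTV over 85%: Lender B 25/109 = 22.9%, Union Mortgage 24/63 = 38.1% → Union Mortgage
LTV 70–85%: Lender B 26/49 = 53.1%, Union Mortgage 37/93 = 39.8% → Lender B
LTV under 70%: Lender B 32/39 = 82.1%, Union Mortgage 64/85 = 75.3% → Lender B
Overall: Lender B 83/197 = 42.1%, Union Mortgage 125/241 = 51.9% → Union Mortgage
Neither sweeps: Lender B wins 2 of 3 groups, Union Mortgage wins 1. Union Mortgage wins overall but not every group — no Simpson reversal.

No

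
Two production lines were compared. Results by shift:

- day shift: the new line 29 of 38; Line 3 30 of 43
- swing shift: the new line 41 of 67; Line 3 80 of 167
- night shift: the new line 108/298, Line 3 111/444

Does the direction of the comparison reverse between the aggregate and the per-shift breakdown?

Day shift: the new line 29/38 = 76.3%, Line 3 30/43 = 69.8% → the new line
Swing shift: the new line 41/67 = 61.2%, Line 3 80/167 = 47.9% → the new line
Night shift: the new line 108/298 = 36.2%, Line 3 111/444 = 25.0% → the new line
Overall: the new line 178/403 = 44.2%, Line 3 221/654 = 33.8% → the new line
The new line wins overall and in every shift group — no reversal.

No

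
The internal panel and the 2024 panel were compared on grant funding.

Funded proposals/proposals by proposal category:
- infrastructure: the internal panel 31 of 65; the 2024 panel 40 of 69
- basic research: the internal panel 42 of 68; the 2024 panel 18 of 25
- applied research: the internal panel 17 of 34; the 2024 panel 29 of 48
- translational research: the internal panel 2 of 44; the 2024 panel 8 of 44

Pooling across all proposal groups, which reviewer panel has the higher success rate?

the 2024 panel

Infrastructure: the internal panel 31/65 = 47.7%, the 2024 panel 40/69 = 58.0% → the 2024 panel
Basic research: the internal panel 42/68 = 61.8%, the 2024 panel 18/25 = 72.0% → the 2024 panel
Applied research: the internal panel 17/34 = 50.0%, the 2024 panel 29/48 = 60.4% → the 2024 panel
Translational research: the internal panel 2/44 = 4.5%, the 2024 panel 8/44 = 18.2% → the 2024 panel
Overall: the internal panel 92/211 = 43.6%, the 2024 panel 95/186 = 51.1% → the 2024 panel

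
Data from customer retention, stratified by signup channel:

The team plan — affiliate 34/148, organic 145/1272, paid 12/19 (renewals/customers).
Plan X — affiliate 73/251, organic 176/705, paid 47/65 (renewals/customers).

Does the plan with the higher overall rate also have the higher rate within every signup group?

Yes

Affiliate: the team plan 34/148 = 23.0%, Plan X 73/251 = 29.1% → Plan X
Organic: the team plan 145/1272 = 11.4%, Plan X 176/705 = 25.0% → Plan X
Paid: the team plan 12/19 = 63.2%, Plan X 47/65 = 72.3% → Plan X
Overall: the team plan 191/1439 = 13.3%, Plan X 296/1021 = 29.0% → Plan X
Plan X wins overall and in every signup group — no reversal.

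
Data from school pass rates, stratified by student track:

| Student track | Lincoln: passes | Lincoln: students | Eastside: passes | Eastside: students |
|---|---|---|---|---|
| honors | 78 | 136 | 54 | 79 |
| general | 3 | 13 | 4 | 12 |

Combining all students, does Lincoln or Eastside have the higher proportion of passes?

Eastside

Honors: Lincoln 78/136 = 57.4%, Eastside 54/79 = 68.4% → Eastside
General: Lincoln 3/13 = 23.1%, Eastside 4/12 = 33.3% → Eastside
Overall: Lincoln 81/149 = 54.4%, Eastside 58/91 = 63.7% → Eastside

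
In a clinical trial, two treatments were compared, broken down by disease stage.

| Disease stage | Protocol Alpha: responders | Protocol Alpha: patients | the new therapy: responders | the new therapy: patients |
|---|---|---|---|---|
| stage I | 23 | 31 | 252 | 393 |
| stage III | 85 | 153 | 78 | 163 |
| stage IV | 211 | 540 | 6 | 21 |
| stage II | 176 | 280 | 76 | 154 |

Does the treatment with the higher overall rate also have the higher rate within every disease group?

Stage I: Protocol Alpha 23/31 = 74.2%, the new therapy 252/393 = 64.1% → Protocol Alpha
Stage III: Protocol Alpha 85/153 = 55.6%, the new therapy 78/163 = 47.9% → Protocol Alpha
Stage IV: Protocol Alpha 211/540 = 39.1%, the new therapy 6/21 = 28.6% → Protocol Alpha
Stage II: Protocol Alpha 176/280 = 62.9%, the new therapy 76/154 = 49.4% → Protocol Alpha
Overall: Protocol Alpha 495/1004 = 49.3%, the new therapy 412/731 = 56.4% → the new therapy
Protocol Alpha wins each disease group but the new therapy wins overall — the comparison reverses. Protocol Alpha's patients skew toward stage IV, which has a lower base rate.

No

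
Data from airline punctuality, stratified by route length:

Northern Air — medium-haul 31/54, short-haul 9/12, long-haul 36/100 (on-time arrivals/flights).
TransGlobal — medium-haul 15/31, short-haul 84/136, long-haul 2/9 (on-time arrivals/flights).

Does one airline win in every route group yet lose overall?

Yes

Medium-haul: Northern Air 31/54 = 57.4%, TransGlobal 15/31 = 48.4% → Northern Air
Short-haul: Northern Air 9/12 = 75.0%, TransGlobal 84/136 = 61.8% → Northern Air
Long-haul: Northern Air 36/100 = 36.0%, TransGlobal 2/9 = 22.2% → Northern Air
Overall: Northern Air 76/166 = 45.8%, TransGlobal 101/176 = 57.4% → TransGlobal
Northern Air wins each route group but TransGlobal wins overall — the comparison reverses. Northern Air's flights skew toward long-haul, which has a lower base rate.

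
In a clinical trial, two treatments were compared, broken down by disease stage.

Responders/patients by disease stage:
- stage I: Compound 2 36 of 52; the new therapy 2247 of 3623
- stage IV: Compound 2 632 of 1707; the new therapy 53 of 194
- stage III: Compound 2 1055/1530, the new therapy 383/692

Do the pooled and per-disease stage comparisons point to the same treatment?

No

Stage I: Compound 2 36/52 = 69.2%, the new therapy 2247/3623 = 62.0% → Compound 2
Stage IV: Compound 2 632/1707 = 37.0%, the new therapy 53/194 = 27.3% → Compound 2
Stage III: Compound 2 1055/1530 = 69.0%, the new therapy 383/692 = 55.3% → Compound 2
Overall: Compound 2 1723/3289 = 52.4%, the new therapy 2683/4509 = 59.5% → the new therapy
Compound 2 wins each disease group but the new therapy wins overall — the comparison reverses. Compound 2's patients skew toward stage IV, which has a lower base rate.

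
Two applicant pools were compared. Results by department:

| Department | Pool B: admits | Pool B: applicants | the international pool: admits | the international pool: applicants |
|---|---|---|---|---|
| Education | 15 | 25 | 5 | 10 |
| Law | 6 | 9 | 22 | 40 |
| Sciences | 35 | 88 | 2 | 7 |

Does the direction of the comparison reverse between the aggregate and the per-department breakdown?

Education: Pool B 15/25 = 60.0%, the international pool 5/10 = 50.0% → Pool B
Law: Pool B 6/9 = 66.7%, the international pool 22/40 = 55.0% → Pool B
Sciences: Pool B 35/88 = 39.8%, the international pool 2/7 = 28.6% → Pool B
Overall: Pool B 56/122 = 45.9%, the international pool 29/57 = 50.9% → the international pool
Pool B wins each department group but the international pool wins overall — the comparison reverses. Pool B's applicants skew toward Sciences, which has a lower base rate.

Yes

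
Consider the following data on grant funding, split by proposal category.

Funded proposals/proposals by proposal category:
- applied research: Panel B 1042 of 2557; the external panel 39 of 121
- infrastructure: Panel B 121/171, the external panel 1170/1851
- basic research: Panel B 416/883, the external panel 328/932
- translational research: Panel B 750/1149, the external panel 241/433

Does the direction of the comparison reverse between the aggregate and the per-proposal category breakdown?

Yes

Applied research: Panel B 1042/2557 = 40.8%, the external panel 39/121 = 32.2% → Panel B
Infrastructure: Panel B 121/171 = 70.8%, the external panel 1170/1851 = 63.2% → Panel B
Basic research: Panel B 416/883 = 47.1%, the external panel 328/932 = 35.2% → Panel B
Translational research: Panel B 750/1149 = 65.3%, the external panel 241/433 = 55.7% → Panel B
Overall: Panel B 2329/4760 = 48.9%, the external panel 1778/3337 = 53.3% → the external panel
Panel B wins each proposal group but the external panel wins overall — the comparison reverses. Panel B's proposals skew toward applied research, which has a lower base rate.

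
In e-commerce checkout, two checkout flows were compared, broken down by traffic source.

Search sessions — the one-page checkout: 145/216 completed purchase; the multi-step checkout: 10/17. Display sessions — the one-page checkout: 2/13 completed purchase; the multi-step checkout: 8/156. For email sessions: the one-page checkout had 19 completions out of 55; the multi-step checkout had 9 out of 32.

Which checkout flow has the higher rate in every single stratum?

Search: the one-page checkout 145/216 = 67.1%, the multi-step checkout 10/17 = 58.8% → the one-page checkout
Display: the one-page checkout 2/13 = 15.4%, the multi-step checkout 8/156 = 5.1% → the one-page checkout
Email: the one-page checkout 19/55 = 34.5%, the multi-step checkout 9/32 = 28.1% → the one-page checkout
The one-page checkout has the higher rate in all 3 groups.

the one-page checkout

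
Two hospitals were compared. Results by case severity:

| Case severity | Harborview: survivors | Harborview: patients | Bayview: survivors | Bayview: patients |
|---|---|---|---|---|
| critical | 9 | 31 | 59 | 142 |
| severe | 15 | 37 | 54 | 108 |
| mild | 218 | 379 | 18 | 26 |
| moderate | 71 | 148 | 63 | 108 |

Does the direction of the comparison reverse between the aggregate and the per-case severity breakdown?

Yes

Critical: Harborview 9/31 = 29.0%, Bayview 59/142 = 41.5% → Bayview
Severe: Harborview 15/37 = 40.5%, Bayview 54/108 = 50.0% → Bayview
Mild: Harborview 218/379 = 57.5%, Bayview 18/26 = 69.2% → Bayview
Moderate: Harborview 71/148 = 48.0%, Bayview 63/108 = 58.3% → Bayview
Overall: Harborview 313/595 = 52.6%, Bayview 194/384 = 50.5% → Harborview
Bayview wins each case group but Harborview wins overall — the comparison reverses. Bayview's patients skew toward critical, which has a lower base rate.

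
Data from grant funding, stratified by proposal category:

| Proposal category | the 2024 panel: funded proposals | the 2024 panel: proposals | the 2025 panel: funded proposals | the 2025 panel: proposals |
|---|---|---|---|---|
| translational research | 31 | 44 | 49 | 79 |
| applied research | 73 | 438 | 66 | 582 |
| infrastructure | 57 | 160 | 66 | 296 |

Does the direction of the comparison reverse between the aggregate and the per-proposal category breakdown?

No

Translational research: the 2024 panel 31/44 = 70.5%, the 2025 panel 49/79 = 62.0% → the 2024 panel
Applied research: the 2024 panel 73/438 = 16.7%, the 2025 panel 66/582 = 11.3% → the 2024 panel
Infrastructure: the 2024 panel 57/160 = 35.6%, the 2025 panel 66/296 = 22.3% → the 2024 panel
Overall: the 2024 panel 161/642 = 25.1%, the 2025 panel 181/957 = 18.9% → the 2024 panel
The 2024 panel wins overall and in every proposal group — no reversal.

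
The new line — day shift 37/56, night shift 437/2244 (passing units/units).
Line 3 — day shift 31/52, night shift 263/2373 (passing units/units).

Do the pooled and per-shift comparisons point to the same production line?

Yes

Day shift: the new line 37/56 = 66.1%, Line 3 31/52 = 59.6% → the new line
Night shift: the new line 437/2244 = 19.5%, Line 3 263/2373 = 11.1% → the new line
Overall: the new line 474/2300 = 20.6%, Line 3 294/2425 = 12.1% → the new line
The new line wins overall and in every shift group — no reversal.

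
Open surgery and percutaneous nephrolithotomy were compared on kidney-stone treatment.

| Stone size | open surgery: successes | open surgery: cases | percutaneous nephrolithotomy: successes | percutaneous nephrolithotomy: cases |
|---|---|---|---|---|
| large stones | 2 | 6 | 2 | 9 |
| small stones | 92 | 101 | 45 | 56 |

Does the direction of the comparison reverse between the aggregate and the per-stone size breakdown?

Large stones: open surgery 2/6 = 33.3%, percutaneous nephrolithotomy 2/9 = 22.2% → open surgery
Small stones: open surgery 92/101 = 91.1%, percutaneous nephrolithotomy 45/56 = 80.4% → open surgery
Overall: open surgery 94/107 = 87.9%, percutaneous nephrolithotomy 47/65 = 72.3% → open surgery
Open surgery wins overall and in every stone group — no reversal.

No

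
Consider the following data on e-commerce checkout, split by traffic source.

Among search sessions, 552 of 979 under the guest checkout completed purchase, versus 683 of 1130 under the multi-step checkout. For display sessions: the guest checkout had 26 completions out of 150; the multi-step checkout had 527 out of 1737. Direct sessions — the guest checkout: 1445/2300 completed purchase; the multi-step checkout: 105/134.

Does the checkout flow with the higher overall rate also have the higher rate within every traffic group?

Search: the guest checkout 552/979 = 56.4%, the multi-step checkout 683/1130 = 60.4% → the multi-step checkout
Display: the guest checkout 26/150 = 17.3%, the multi-step checkout 527/1737 = 30.3% → the multi-step checkout
Direct: the guest checkout 1445/2300 = 62.8%, the multi-step checkout 105/134 = 78.4% → the multi-step checkout
Overall: the guest checkout 2023/3429 = 59.0%, the multi-step checkout 1315/3001 = 43.8% → the guest checkout
The multi-step checkout wins each traffic group but the guest checkout wins overall — the comparison reverses. The multi-step checkout's sessions skew toward display, which has a lower base rate.

No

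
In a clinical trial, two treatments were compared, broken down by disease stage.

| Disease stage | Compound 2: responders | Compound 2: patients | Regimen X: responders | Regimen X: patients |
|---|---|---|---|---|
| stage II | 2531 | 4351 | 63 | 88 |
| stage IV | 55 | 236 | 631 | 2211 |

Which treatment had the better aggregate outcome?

Compound 2

Stage II: Compound 2 2531/4351 = 58.2%, Regimen X 63/88 = 71.6% → Regimen X
Stage IV: Compound 2 55/236 = 23.3%, Regimen X 631/2211 = 28.5% → Regimen X
Overall: Compound 2 2586/4587 = 56.4%, Regimen X 694/2299 = 30.2% → Compound 2
(Regimen X wins every disease group but Compound 2 wins overall — Regimen X's patients skew toward the low-rate stage IV group.)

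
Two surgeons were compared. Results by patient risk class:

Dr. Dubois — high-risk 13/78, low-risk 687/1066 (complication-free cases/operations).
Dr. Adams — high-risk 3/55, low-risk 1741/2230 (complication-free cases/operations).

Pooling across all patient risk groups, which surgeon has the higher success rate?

Dr. Adams

High-risk: Dr. Dubois 13/78 = 16.7%, Dr. Adams 3/55 = 5.5% → Dr. Dubois
Low-risk: Dr. Dubois 687/1066 = 64.4%, Dr. Adams 1741/2230 = 78.1% → Dr. Adams
Overall: Dr. Dubois 700/1144 = 61.2%, Dr. Adams 1744/2285 = 76.3% → Dr. Adams
(Neither sweeps every patient risk group, but Dr. Adams has the higher pooled rate.)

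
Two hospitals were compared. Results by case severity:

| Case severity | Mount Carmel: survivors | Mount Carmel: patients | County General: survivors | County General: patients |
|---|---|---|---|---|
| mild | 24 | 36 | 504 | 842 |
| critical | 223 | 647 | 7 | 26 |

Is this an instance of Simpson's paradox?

Yes

Mild: Mount Carmel 24/36 = 66.7%, County General 504/842 = 59.9% → Mount Carmel
Critical: Mount Carmel 223/647 = 34.5%, County General 7/26 = 26.9% → Mount Carmel
Overall: Mount Carmel 247/683 = 36.2%, County General 511/868 = 58.9% → County General
Mount Carmel wins each case group but County General wins overall — the comparison reverses. Mount Carmel's patients skew toward critical, which has a lower base rate.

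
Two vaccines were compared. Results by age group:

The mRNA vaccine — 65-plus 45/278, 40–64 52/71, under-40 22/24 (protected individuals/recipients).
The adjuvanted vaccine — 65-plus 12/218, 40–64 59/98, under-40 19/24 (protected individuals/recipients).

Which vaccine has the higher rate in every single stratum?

the mRNA vaccine

65-plus: the mRNA vaccine 45/278 = 16.2%, the adjuvanted vaccine 12/218 = 5.5% → the mRNA vaccine
40–64: the mRNA vaccine 52/71 = 73.2%, the adjuvanted vaccine 59/98 = 60.2% → the mRNA vaccine
Under-40: the mRNA vaccine 22/24 = 91.7%, the adjuvanted vaccine 19/24 = 79.2% → the mRNA vaccine
The mRNA vaccine has the higher rate in all 3 groups.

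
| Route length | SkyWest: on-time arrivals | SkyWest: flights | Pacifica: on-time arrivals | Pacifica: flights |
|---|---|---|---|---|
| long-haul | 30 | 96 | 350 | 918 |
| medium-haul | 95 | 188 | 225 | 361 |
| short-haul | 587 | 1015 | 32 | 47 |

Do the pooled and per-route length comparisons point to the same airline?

Long-haul: SkyWest 30/96 = 31.2%, Pacifica 350/918 = 38.1% → Pacifica
Medium-haul: SkyWest 95/188 = 50.5%, Pacifica 225/361 = 62.3% → Pacifica
Short-haul: SkyWest 587/1015 = 57.8%, Pacifica 32/47 = 68.1% → Pacifica
Overall: SkyWest 712/1299 = 54.8%, Pacifica 607/1326 = 45.8% → SkyWest
Pacifica wins each route group but SkyWest wins overall — the comparison reverses. Pacifica's flights skew toward long-haul, which has a lower base rate.

No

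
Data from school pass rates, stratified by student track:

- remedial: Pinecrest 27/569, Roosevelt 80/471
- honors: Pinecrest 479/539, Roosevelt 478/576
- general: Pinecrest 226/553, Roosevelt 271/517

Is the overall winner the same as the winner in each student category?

Remedial: Pinecrest 27/569 = 4.7%, Roosevelt 80/471 = 17.0% → Roosevelt
Honors: Pinecrest 479/539 = 88.9%, Roosevelt 478/576 = 83.0% → Pinecrest
General: Pinecrest 226/553 = 40.9%, Roosevelt 271/517 = 52.4% → Roosevelt
Overall: Pinecrest 732/1661 = 44.1%, Roosevelt 829/1564 = 53.0% → Roosevelt
Neither sweeps: Pinecrest wins 1 of 3 groups, Roosevelt wins 2. Roosevelt wins overall but not every group — no Simpson reversal.

No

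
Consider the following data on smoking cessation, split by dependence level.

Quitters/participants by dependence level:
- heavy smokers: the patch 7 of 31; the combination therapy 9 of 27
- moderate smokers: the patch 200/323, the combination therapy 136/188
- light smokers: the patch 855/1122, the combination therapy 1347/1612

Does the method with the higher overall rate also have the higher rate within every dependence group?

Yes

Heavy smokers: the patch 7/31 = 22.6%, the combination therapy 9/27 = 33.3% → the combination therapy
Moderate smokers: the patch 200/323 = 61.9%, the combination therapy 136/188 = 72.3% → the combination therapy
Light smokers: the patch 855/1122 = 76.2%, the combination therapy 1347/1612 = 83.6% → the combination therapy
Overall: the patch 1062/1476 = 72.0%, the combination therapy 1492/1827 = 81.7% → the combination therapy
The combination therapy wins overall and in every dependence group — no reversal.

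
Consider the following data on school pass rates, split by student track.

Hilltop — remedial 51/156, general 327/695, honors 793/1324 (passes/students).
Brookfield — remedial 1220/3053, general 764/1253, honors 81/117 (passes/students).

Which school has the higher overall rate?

Hilltop

Remedial: Hilltop 51/156 = 32.7%, Brookfield 1220/3053 = 40.0% → Brookfield
General: Hilltop 327/695 = 47.1%, Brookfield 764/1253 = 61.0% → Brookfield
Honors: Hilltop 793/1324 = 59.9%, Brookfield 81/117 = 69.2% → Brookfield
Overall: Hilltop 1171/2175 = 53.8%, Brookfield 2065/4423 = 46.7% → Hilltop
(Brookfield wins every student group but Hilltop wins overall — Brookfield's students skew toward the low-rate remedial group.)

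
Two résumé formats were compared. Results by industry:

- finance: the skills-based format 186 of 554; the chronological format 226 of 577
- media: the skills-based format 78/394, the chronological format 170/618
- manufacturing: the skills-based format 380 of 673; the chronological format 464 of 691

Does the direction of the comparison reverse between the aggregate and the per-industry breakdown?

No

Finance: the skills-based format 186/554 = 33.6%, the chronological format 226/577 = 39.2% → the chronological format
Media: the skills-based format 78/394 = 19.8%, the chronological format 170/618 = 27.5% → the chronological format
Manufacturing: the skills-based format 380/673 = 56.5%, the chronological format 464/691 = 67.1% → the chronological format
Overall: the skills-based format 644/1621 = 39.7%, the chronological format 860/1886 = 45.6% → the chronological format
The chronological format wins overall and in every industry group — no reversal.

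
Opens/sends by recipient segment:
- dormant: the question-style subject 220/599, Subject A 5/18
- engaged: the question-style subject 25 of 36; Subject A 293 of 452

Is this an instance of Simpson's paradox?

Dormant: the question-style subject 220/599 = 36.7%, Subject A 5/18 = 27.8% → the question-style subject
Engaged: the question-style subject 25/36 = 69.4%, Subject A 293/452 = 64.8% → the question-style subject
Overall: the question-style subject 245/635 = 38.6%, Subject A 298/470 = 63.4% → Subject A
The question-style subject wins each recipient group but Subject A wins overall — the comparison reverses. The question-style subject's sends skew toward dormant, which has a lower base rate.

Yes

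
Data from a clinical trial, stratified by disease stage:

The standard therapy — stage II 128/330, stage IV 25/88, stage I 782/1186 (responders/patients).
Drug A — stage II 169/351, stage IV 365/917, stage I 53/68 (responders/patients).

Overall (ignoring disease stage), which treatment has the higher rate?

the standard therapy

Stage II: the standard therapy 128/330 = 38.8%, Drug A 169/351 = 48.1% → Drug A
Stage IV: the standard therapy 25/88 = 28.4%, Drug A 365/917 = 39.8% → Drug A
Stage I: the standard therapy 782/1186 = 65.9%, Drug A 53/68 = 77.9% → Drug A
Overall: the standard therapy 935/1604 = 58.3%, Drug A 587/1336 = 43.9% → the standard therapy
(Drug A wins every disease group but the standard therapy wins overall — Drug A's patients skew toward the low-rate stage IV group.)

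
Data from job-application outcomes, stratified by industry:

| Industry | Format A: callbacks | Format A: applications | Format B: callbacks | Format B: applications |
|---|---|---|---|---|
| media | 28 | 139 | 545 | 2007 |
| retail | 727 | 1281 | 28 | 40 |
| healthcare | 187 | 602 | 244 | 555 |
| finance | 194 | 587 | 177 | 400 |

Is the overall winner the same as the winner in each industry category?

Media: Format A 28/139 = 20.1%, Format B 545/2007 = 27.2% → Format B
Retail: Format A 727/1281 = 56.8%, Format B 28/40 = 70.0% → Format B
Healthcare: Format A 187/602 = 31.1%, Format B 244/555 = 44.0% → Format B
Finance: Format A 194/587 = 33.0%, Format B 177/400 = 44.2% → Format B
Overall: Format A 1136/2609 = 43.5%, Format B 994/3002 = 33.1% → Format A
Format B wins each industry group but Format A wins overall — the comparison reverses. Format B's applications skew toward media, which has a lower base rate.

No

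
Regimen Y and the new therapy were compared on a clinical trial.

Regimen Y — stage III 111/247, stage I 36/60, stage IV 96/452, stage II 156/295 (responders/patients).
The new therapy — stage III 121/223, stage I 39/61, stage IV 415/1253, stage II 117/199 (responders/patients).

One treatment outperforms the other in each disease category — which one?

the new therapy

Stage III: Regimen Y 111/247 = 44.9%, the new therapy 121/223 = 54.3% → the new therapy
Stage I: Regimen Y 36/60 = 60.0%, the new therapy 39/61 = 63.9% → the new therapy
Stage IV: Regimen Y 96/452 = 21.2%, the new therapy 415/1253 = 33.1% → the new therapy
Stage II: Regimen Y 156/295 = 52.9%, the new therapy 117/199 = 58.8% → the new therapy
The new therapy has the higher rate in all 4 groups.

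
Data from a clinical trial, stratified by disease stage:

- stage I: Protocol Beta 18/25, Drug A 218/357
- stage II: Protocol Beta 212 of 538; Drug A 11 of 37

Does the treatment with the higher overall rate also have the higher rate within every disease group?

Stage I: Protocol Beta 18/25 = 72.0%, Drug A 218/357 = 61.1% → Protocol Beta
Stage II: Protocol Beta 212/538 = 39.4%, Drug A 11/37 = 29.7% → Protocol Beta
Overall: Protocol Beta 230/563 = 40.9%, Drug A 229/394 = 58.1% → Drug A
Protocol Beta wins each disease group but Drug A wins overall — the comparison reverses. Protocol Beta's patients skew toward stage II, which has a lower base rate.

No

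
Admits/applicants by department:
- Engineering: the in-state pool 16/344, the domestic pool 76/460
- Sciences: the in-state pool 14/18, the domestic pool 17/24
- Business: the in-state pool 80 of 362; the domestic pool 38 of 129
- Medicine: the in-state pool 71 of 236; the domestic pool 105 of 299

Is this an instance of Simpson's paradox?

Engineering: the in-state pool 16/344 = 4.7%, the domestic pool 76/460 = 16.5% → the domestic pool
Sciences: the in-state pool 14/18 = 77.8%, the domestic pool 17/24 = 70.8% → the in-state pool
Business: the in-state pool 80/362 = 22.1%, the domestic pool 38/129 = 29.5% → the domestic pool
Medicine: the in-state pool 71/236 = 30.1%, the domestic pool 105/299 = 35.1% → the domestic pool
Overall: the in-state pool 181/960 = 18.9%, the domestic pool 236/912 = 25.9% → the domestic pool
Neither sweeps: the in-state pool wins 1 of 4 groups, the domestic pool wins 3. The domestic pool wins overall but not every group — no Simpson reversal.

No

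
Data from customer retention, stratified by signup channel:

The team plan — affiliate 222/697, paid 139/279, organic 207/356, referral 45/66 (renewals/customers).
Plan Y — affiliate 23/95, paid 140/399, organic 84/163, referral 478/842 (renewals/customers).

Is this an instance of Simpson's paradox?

Yes

Affiliate: the team plan 222/697 = 31.9%, Plan Y 23/95 = 24.2% → the team plan
Paid: the team plan 139/279 = 49.8%, Plan Y 140/399 = 35.1% → the team plan
Organic: the team plan 207/356 = 58.1%, Plan Y 84/163 = 51.5% → the team plan
Referral: the team plan 45/66 = 68.2%, Plan Y 478/842 = 56.8% → the team plan
Overall: the team plan 613/1398 = 43.8%, Plan Y 725/1499 = 48.4% → Plan Y
The team plan wins each signup group but Plan Y wins overall — the comparison reverses. The team plan's customers skew toward affiliate, which has a lower base rate.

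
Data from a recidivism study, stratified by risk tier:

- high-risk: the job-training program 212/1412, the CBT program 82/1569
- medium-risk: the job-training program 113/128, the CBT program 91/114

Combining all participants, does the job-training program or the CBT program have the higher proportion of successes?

the job-training program

High-risk: the job-training program 212/1412 = 15.0%, the CBT program 82/1569 = 5.2% → the job-training program
Medium-risk: the job-training program 113/128 = 88.3%, the CBT program 91/114 = 79.8% → the job-training program
Overall: the job-training program 325/1540 = 21.1%, the CBT program 173/1683 = 10.3% → the job-training program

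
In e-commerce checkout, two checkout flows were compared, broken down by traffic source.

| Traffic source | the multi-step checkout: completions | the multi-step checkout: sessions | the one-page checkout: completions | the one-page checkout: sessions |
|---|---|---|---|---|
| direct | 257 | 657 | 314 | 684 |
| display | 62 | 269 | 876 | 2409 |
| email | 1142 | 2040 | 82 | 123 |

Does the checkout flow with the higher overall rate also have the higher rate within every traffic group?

No

Direct: the multi-step checkout 257/657 = 39.1%, the one-page checkout 314/684 = 45.9% → the one-page checkout
Display: the multi-step checkout 62/269 = 23.0%, the one-page checkout 876/2409 = 36.4% → the one-page checkout
Email: the multi-step checkout 1142/2040 = 56.0%, the one-page checkout 82/123 = 66.7% → the one-page checkout
Overall: the multi-step checkout 1461/2966 = 49.3%, the one-page checkout 1272/3216 = 39.6% → the multi-step checkout
The one-page checkout wins each traffic group but the multi-step checkout wins overall — the comparison reverses. The one-page checkout's sessions skew toward display, which has a lower base rate.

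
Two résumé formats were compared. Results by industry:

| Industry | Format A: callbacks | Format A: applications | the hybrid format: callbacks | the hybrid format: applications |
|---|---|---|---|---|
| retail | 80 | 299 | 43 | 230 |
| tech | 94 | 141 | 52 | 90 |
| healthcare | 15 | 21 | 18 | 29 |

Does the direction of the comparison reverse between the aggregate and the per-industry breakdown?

Retail: Format A 80/299 = 26.8%, the hybrid format 43/230 = 18.7% → Format A
Tech: Format A 94/141 = 66.7%, the hybrid format 52/90 = 57.8% → Format A
Healthcare: Format A 15/21 = 71.4%, the hybrid format 18/29 = 62.1% → Format A
Overall: Format A 189/461 = 41.0%, the hybrid format 113/349 = 32.4% → Format A
Format A wins overall and in every industry group — no reversal.

No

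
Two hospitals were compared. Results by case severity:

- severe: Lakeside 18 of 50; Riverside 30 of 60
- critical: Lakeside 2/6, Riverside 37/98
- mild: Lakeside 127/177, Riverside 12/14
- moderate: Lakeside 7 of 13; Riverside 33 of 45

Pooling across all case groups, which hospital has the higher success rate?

Severe: Lakeside 18/50 = 36.0%, Riverside 30/60 = 50.0% → Riverside
Critical: Lakeside 2/6 = 33.3%, Riverside 37/98 = 37.8% → Riverside
Mild: Lakeside 127/177 = 71.8%, Riverside 12/14 = 85.7% → Riverside
Moderate: Lakeside 7/13 = 53.8%, Riverside 33/45 = 73.3% → Riverside
Overall: Lakeside 154/246 = 62.6%, Riverside 112/217 = 51.6% → Lakeside
(Riverside wins every case group but Lakeside wins overall — Riverside's patients skew toward the low-rate critical group.)

Lakeside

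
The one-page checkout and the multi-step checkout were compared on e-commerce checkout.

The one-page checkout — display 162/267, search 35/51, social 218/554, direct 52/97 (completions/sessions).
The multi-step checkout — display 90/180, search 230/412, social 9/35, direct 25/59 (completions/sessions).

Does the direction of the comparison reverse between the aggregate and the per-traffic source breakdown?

Yes

Display: the one-page checkout 162/267 = 60.7%, the multi-step checkout 90/180 = 50.0% → the one-page checkout
Search: the one-page checkout 35/51 = 68.6%, the multi-step checkout 230/412 = 55.8% → the one-page checkout
Social: the one-page checkout 218/554 = 39.4%, the multi-step checkout 9/35 = 25.7% → the one-page checkout
Direct: the one-page checkout 52/97 = 53.6%, the multi-step checkout 25/59 = 42.4% → the one-page checkout
Overall: the one-page checkout 467/969 = 48.2%, the multi-step checkout 354/686 = 51.6% → the multi-step checkout
The one-page checkout wins each traffic group but the multi-step checkout wins overall — the comparison reverses. The one-page checkout's sessions skew toward social, which has a lower base rate.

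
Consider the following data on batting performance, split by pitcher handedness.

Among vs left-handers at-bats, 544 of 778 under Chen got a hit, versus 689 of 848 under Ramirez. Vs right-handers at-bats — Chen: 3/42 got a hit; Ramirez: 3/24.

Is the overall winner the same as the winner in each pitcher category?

Yes

Vs left-handers: Chen 544/778 = 69.9%, Ramirez 689/848 = 81.2% → Ramirez
Vs right-handers: Chen 3/42 = 7.1%, Ramirez 3/24 = 12.5% → Ramirez
Overall: Chen 547/820 = 66.7%, Ramirez 692/872 = 79.4% → Ramirez
Ramirez wins overall and in every pitcher group — no reversal.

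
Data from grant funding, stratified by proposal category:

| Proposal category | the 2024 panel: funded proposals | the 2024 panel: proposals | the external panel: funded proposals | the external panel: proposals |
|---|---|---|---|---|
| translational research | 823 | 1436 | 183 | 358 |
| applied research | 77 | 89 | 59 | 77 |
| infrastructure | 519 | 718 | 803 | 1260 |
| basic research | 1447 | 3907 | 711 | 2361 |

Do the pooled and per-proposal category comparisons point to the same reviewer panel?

Translational research: the 2024 panel 823/1436 = 57.3%, the external panel 183/358 = 51.1% → the 2024 panel
Applied research: the 2024 panel 77/89 = 86.5%, the external panel 59/77 = 76.6% → the 2024 panel
Infrastructure: the 2024 panel 519/718 = 72.3%, the external panel 803/1260 = 63.7% → the 2024 panel
Basic research: the 2024 panel 1447/3907 = 37.0%, the external panel 711/2361 = 30.1% → the 2024 panel
Overall: the 2024 panel 2866/6150 = 46.6%, the external panel 1756/4056 = 43.3% → the 2024 panel
The 2024 panel wins overall and in every proposal group — no reversal.

Yes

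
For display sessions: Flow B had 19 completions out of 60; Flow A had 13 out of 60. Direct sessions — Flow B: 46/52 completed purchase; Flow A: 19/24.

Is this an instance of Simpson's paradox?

No

Display: Flow B 19/60 = 31.7%, Flow A 13/60 = 21.7% → Flow B
Direct: Flow B 46/52 = 88.5%, Flow A 19/24 = 79.2% → Flow B
Overall: Flow B 65/112 = 58.0%, Flow A 32/84 = 38.1% → Flow B
Flow B wins overall and in every traffic group — no reversal.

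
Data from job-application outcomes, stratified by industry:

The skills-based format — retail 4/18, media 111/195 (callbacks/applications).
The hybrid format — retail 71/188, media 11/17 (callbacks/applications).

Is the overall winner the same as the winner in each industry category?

Retail: the skills-based format 4/18 = 22.2%, the hybrid format 71/188 = 37.8% → the hybrid format
Media: the skills-based format 111/195 = 56.9%, the hybrid format 11/17 = 64.7% → the hybrid format
Overall: the skills-based format 115/213 = 54.0%, the hybrid format 82/205 = 40.0% → the skills-based format
The hybrid format wins each industry group but the skills-based format wins overall — the comparison reverses. The hybrid format's applications skew toward retail, which has a lower base rate.

No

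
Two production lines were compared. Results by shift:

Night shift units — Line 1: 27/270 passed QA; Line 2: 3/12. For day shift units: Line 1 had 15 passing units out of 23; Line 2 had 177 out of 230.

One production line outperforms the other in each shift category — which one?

Line 2

Night shift: Line 1 27/270 = 10.0%, Line 2 3/12 = 25.0% → Line 2
Day shift: Line 1 15/23 = 65.2%, Line 2 177/230 = 77.0% → Line 2
Line 2 has the higher rate in both groups.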